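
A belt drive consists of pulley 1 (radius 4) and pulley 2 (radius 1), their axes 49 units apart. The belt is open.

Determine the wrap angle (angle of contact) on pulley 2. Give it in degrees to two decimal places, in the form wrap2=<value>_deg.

wrap2=172.98_deg

open belt: β = asin((r2−r1)/C) = asin(-3/49) = -3.5101°
wrap1 = π − 2β = 187.0202°
wrap2 = π + 2β = 172.9798°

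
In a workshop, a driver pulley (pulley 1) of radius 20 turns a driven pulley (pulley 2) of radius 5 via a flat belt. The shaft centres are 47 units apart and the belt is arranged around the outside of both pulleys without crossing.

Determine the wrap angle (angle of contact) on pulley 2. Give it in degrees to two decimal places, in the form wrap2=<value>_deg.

open belt: β = asin((r2−r1)/C) = asin(-15/47) = -18.6115°
wrap1 = π − 2β = 217.2229°
wrap2 = π + 2β = 142.7771°

wrap2=142.78_deg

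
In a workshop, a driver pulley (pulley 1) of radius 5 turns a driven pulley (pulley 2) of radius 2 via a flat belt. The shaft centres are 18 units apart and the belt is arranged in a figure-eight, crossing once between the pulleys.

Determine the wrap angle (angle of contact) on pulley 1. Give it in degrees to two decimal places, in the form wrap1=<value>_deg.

wrap1=225.77_deg

crossed belt: β = asin((r1+r2)/C) = asin(7/18) = 22.8854°
wrap1 = wrap2 = π + 2β = 225.7708°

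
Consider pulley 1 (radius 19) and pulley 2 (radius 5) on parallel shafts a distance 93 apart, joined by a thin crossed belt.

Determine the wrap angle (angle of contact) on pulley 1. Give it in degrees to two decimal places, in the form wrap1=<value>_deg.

crossed belt: β = asin((r1+r2)/C) = asin(24/93) = 14.9552°
wrap1 = wrap2 = π + 2β = 209.9105°

wrap1=209.91_deg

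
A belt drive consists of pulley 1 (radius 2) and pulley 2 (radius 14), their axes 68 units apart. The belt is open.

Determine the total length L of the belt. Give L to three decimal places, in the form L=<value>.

open belt: β = asin((r2−r1)/C) = asin(12/68) = 10.1642°
wrap1 = π − 2β = 159.6715°
wrap2 = π + 2β = 200.3285°
tangent length = C·cosβ = 66.9328
L = r1·wrap1 + r2·wrap2 + 2·C·cosβ = 2·2.7868 + 14·3.4964 + 2·66.9328 = 188.3887

L=188.389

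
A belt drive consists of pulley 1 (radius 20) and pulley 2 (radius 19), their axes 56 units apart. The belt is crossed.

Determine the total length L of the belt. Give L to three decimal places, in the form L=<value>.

L=262.988

crossed belt: β = asin((r1+r2)/C) = asin(39/56) = 44.1412°
wrap1 = wrap2 = π + 2β = 268.2823°
tangent length = C·cosβ = 40.1871
L = (r1+r2)·wrap + 2·C·cosβ = 39·4.6824 + 2·40.1871 = 262.9881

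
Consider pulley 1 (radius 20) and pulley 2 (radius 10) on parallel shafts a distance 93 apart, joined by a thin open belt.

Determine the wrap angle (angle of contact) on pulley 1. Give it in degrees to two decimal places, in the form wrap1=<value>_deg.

open belt: β = asin((r2−r1)/C) = asin(-10/93) = -6.1728°
wrap1 = π − 2β = 192.3455°
wrap2 = π + 2β = 167.6545°

wrap1=192.35_deg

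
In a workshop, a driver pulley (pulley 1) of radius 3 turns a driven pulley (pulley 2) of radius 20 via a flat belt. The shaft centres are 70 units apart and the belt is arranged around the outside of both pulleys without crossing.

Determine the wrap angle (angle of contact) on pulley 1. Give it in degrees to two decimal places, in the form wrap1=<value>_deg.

open belt: β = asin((r2−r1)/C) = asin(17/70) = 14.0552°
wrap1 = π − 2β = 151.8895°
wrap2 = π + 2β = 208.1105°

wrap1=151.89_deg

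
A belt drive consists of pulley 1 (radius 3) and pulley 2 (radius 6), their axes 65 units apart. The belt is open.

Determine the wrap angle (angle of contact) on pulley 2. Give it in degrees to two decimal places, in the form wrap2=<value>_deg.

open belt: β = asin((r2−r1)/C) = asin(3/65) = 2.6454°
wrap1 = π − 2β = 174.7093°
wrap2 = π + 2β = 185.2907°

wrap2=185.29_deg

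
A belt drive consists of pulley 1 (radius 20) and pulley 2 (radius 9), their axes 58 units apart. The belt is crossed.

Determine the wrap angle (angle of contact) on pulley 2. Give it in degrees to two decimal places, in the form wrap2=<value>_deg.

wrap2=240.00_deg

crossed belt: β = asin((r1+r2)/C) = asin(29/58) = 30.0000°
wrap1 = wrap2 = π + 2β = 240.0000°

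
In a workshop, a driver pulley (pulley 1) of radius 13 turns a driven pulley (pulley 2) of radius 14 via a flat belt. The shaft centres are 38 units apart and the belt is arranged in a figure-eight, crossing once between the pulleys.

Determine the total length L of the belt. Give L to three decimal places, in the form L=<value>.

crossed belt: β = asin((r1+r2)/C) = asin(27/38) = 45.2778°
wrap1 = wrap2 = π + 2β = 270.5555°
tangent length = C·cosβ = 26.7395
L = (r1+r2)·wrap + 2·C·cosβ = 27·4.7221 + 2·26.7395 = 180.9752

L=180.975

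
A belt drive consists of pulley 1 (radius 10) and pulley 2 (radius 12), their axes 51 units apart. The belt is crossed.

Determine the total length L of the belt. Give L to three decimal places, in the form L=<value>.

L=180.761

crossed belt: β = asin((r1+r2)/C) = asin(22/51) = 25.5547°
wrap1 = wrap2 = π + 2β = 231.1094°
tangent length = C·cosβ = 46.0109
L = (r1+r2)·wrap + 2·C·cosβ = 22·4.0336 + 2·46.0109 = 180.7614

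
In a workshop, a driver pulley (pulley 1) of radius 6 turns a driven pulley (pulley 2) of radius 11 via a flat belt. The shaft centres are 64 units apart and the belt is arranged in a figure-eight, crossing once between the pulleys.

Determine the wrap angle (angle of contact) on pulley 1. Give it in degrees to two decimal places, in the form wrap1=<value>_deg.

wrap1=210.81_deg

crossed belt: β = asin((r1+r2)/C) = asin(17/64) = 15.4041°
wrap1 = wrap2 = π + 2β = 210.8082°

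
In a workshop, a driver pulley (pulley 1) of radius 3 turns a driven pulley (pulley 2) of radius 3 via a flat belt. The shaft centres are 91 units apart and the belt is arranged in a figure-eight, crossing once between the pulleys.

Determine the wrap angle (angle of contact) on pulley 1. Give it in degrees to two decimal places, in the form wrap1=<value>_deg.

crossed belt: β = asin((r1+r2)/C) = asin(6/91) = 3.7805°
wrap1 = wrap2 = π + 2β = 187.5610°

wrap1=187.56_deg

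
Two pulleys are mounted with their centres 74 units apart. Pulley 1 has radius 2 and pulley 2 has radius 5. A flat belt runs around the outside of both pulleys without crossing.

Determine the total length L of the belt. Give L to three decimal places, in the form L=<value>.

L=170.113

open belt: β = asin((r2−r1)/C) = asin(3/74) = 2.3234°
wrap1 = π − 2β = 175.3531°
wrap2 = π + 2β = 184.6469°
tangent length = C·cosβ = 73.9392
L = r1·wrap1 + r2·wrap2 + 2·C·cosβ = 2·3.0605 + 5·3.2227 + 2·73.9392 = 170.1128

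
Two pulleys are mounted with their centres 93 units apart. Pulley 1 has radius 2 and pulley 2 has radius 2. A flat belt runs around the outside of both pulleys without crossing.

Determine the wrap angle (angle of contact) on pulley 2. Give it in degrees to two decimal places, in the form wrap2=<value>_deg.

open belt: β = asin((r2−r1)/C) = asin(0/93) = 0.0000°
wrap1 = π − 2β = 180.0000°
wrap2 = π + 2β = 180.0000°

wrap2=180.00_deg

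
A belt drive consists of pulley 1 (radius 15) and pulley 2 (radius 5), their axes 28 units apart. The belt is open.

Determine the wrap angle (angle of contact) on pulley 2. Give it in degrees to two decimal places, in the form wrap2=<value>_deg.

wrap2=138.15_deg

open belt: β = asin((r2−r1)/C) = asin(-10/28) = -20.9248°
wrap1 = π − 2β = 221.8497°
wrap2 = π + 2β = 138.1503°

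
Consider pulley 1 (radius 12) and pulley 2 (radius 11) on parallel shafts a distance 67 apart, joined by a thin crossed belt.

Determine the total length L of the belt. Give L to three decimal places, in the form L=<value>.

crossed belt: β = asin((r1+r2)/C) = asin(23/67) = 20.0771°
wrap1 = wrap2 = π + 2β = 220.1541°
tangent length = C·cosβ = 62.9285
L = (r1+r2)·wrap + 2·C·cosβ = 23·3.8424 + 2·62.9285 = 214.2326

L=214.233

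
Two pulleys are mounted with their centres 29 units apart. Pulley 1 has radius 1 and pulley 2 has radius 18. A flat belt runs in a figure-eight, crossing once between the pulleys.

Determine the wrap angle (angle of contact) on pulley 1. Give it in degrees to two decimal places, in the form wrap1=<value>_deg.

crossed belt: β = asin((r1+r2)/C) = asin(19/29) = 40.9327°
wrap1 = wrap2 = π + 2β = 261.8654°

wrap1=261.87_deg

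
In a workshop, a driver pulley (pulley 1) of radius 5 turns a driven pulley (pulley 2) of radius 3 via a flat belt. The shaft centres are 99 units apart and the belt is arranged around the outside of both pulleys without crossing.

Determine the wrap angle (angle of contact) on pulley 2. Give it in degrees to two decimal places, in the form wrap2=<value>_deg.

open belt: β = asin((r2−r1)/C) = asin(-2/99) = -1.1576°
wrap1 = π − 2β = 182.3151°
wrap2 = π + 2β = 177.6849°

wrap2=177.68_deg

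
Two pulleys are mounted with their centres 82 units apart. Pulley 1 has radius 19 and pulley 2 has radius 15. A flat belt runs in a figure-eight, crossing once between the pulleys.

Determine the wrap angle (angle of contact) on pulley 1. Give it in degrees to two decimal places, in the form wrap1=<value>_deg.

wrap1=228.99_deg

crossed belt: β = asin((r1+r2)/C) = asin(34/82) = 24.4963°
wrap1 = wrap2 = π + 2β = 228.9926°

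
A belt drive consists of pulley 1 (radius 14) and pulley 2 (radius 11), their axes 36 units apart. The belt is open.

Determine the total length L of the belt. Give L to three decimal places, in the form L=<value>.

L=150.790

open belt: β = asin((r2−r1)/C) = asin(-3/36) = -4.7802°
wrap1 = π − 2β = 189.5604°
wrap2 = π + 2β = 170.4396°
tangent length = C·cosβ = 35.8748
L = r1·wrap1 + r2·wrap2 + 2·C·cosβ = 14·3.3085 + 11·2.9747 + 2·35.8748 = 150.7900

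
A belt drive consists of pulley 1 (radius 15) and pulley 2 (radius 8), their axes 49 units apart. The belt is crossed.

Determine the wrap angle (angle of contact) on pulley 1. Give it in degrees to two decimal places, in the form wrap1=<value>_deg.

crossed belt: β = asin((r1+r2)/C) = asin(23/49) = 27.9946°
wrap1 = wrap2 = π + 2β = 235.9891°

wrap1=235.99_deg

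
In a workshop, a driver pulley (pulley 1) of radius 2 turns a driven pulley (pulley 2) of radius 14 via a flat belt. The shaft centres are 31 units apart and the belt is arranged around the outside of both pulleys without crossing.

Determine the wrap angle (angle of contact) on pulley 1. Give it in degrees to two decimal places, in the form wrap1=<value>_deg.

open belt: β = asin((r2−r1)/C) = asin(12/31) = 22.7740°
wrap1 = π − 2β = 134.4521°
wrap2 = π + 2β = 225.5479°

wrap1=134.45_deg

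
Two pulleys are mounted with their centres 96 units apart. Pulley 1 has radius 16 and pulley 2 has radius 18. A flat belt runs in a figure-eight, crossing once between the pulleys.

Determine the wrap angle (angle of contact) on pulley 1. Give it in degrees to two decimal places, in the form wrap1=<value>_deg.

wrap1=221.48_deg

crossed belt: β = asin((r1+r2)/C) = asin(34/96) = 20.7424°
wrap1 = wrap2 = π + 2β = 221.4848°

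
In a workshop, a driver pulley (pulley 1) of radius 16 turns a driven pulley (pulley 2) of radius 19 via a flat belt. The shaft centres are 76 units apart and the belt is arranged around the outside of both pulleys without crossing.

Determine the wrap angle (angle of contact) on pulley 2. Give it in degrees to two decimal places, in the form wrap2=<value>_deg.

wrap2=184.52_deg

open belt: β = asin((r2−r1)/C) = asin(3/76) = 2.2623°
wrap1 = π − 2β = 175.4755°
wrap2 = π + 2β = 184.5245°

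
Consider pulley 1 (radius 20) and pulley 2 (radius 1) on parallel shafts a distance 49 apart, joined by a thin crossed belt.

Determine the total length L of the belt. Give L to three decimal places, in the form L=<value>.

L=173.119

crossed belt: β = asin((r1+r2)/C) = asin(21/49) = 25.3769°
wrap1 = wrap2 = π + 2β = 230.7539°
tangent length = C·cosβ = 44.2719
L = (r1+r2)·wrap + 2·C·cosβ = 21·4.0274 + 2·44.2719 = 173.1195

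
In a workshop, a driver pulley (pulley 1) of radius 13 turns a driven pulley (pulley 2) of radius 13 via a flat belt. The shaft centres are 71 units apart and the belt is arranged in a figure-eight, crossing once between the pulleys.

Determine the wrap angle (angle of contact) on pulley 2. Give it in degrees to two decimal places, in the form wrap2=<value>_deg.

crossed belt: β = asin((r1+r2)/C) = asin(26/71) = 21.4813°
wrap1 = wrap2 = π + 2β = 222.9626°

wrap2=222.96_deg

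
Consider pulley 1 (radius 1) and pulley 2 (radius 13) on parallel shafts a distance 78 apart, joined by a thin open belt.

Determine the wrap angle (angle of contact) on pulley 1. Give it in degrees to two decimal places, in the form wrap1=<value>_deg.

open belt: β = asin((r2−r1)/C) = asin(12/78) = 8.8499°
wrap1 = π − 2β = 162.3002°
wrap2 = π + 2β = 197.6998°

wrap1=162.30_deg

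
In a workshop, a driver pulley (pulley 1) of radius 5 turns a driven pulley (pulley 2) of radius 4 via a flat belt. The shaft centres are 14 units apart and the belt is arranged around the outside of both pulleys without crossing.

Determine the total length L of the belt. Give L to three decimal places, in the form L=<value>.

open belt: β = asin((r2−r1)/C) = asin(-1/14) = -4.0960°
wrap1 = π − 2β = 188.1921°
wrap2 = π + 2β = 171.8079°
tangent length = C·cosβ = 13.9642
L = r1·wrap1 + r2·wrap2 + 2·C·cosβ = 5·3.2846 + 4·2.9986 + 2·13.9642 = 56.3458

L=56.346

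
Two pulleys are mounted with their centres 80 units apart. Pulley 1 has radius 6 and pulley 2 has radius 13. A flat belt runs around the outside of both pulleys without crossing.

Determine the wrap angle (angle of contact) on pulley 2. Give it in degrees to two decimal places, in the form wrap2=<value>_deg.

open belt: β = asin((r2−r1)/C) = asin(7/80) = 5.0198°
wrap1 = π − 2β = 169.9604°
wrap2 = π + 2β = 190.0396°

wrap2=190.04_deg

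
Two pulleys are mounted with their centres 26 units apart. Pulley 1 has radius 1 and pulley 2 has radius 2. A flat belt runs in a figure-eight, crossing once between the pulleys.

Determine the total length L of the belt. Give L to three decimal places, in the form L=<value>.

L=61.771

crossed belt: β = asin((r1+r2)/C) = asin(3/26) = 6.6258°
wrap1 = wrap2 = π + 2β = 193.2516°
tangent length = C·cosβ = 25.8263
L = (r1+r2)·wrap + 2·C·cosβ = 3·3.3729 + 2·25.8263 = 61.7713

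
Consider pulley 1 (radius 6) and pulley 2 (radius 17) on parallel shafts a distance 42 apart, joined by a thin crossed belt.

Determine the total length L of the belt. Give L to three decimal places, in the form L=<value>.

crossed belt: β = asin((r1+r2)/C) = asin(23/42) = 33.2038°
wrap1 = wrap2 = π + 2β = 246.4076°
tangent length = C·cosβ = 35.1426
L = (r1+r2)·wrap + 2·C·cosβ = 23·4.3006 + 2·35.1426 = 169.1995

L=169.200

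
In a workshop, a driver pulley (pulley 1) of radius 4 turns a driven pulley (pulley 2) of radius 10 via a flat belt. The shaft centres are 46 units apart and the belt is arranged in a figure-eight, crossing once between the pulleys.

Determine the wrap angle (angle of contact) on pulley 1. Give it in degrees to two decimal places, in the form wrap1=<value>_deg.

wrap1=215.44_deg

crossed belt: β = asin((r1+r2)/C) = asin(14/46) = 17.7189°
wrap1 = wrap2 = π + 2β = 215.4379°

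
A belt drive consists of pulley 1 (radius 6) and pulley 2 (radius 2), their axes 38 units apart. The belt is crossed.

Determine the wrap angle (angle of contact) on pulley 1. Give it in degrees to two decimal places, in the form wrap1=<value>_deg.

crossed belt: β = asin((r1+r2)/C) = asin(8/38) = 12.1532°
wrap1 = wrap2 = π + 2β = 204.3064°

wrap1=204.31_deg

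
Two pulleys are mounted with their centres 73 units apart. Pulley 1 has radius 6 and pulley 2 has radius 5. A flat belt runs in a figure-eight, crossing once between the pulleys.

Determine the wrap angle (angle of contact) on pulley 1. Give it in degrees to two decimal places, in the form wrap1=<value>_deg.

crossed belt: β = asin((r1+r2)/C) = asin(11/73) = 8.6666°
wrap1 = wrap2 = π + 2β = 197.3332°

wrap1=197.33_deg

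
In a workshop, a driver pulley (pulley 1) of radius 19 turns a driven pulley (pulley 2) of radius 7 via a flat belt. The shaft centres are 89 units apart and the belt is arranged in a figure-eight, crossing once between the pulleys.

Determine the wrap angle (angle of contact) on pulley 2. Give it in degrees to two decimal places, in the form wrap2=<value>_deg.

crossed belt: β = asin((r1+r2)/C) = asin(26/89) = 16.9858°
wrap1 = wrap2 = π + 2β = 213.9716°

wrap2=213.97_deg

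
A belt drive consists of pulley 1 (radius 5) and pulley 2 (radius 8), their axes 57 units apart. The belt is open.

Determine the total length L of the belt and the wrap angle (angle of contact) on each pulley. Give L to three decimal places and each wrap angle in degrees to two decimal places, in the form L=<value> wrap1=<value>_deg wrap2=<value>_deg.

L=154.999 wrap1=173.97_deg wrap2=186.03_deg

open belt: β = asin((r2−r1)/C) = asin(3/57) = 3.0170°
wrap1 = π − 2β = 173.9661°
wrap2 = π + 2β = 186.0339°
tangent length = C·cosβ = 56.9210
L = r1·wrap1 + r2·wrap2 + 2·C·cosβ = 5·3.0363 + 8·3.2469 + 2·56.9210 = 154.9986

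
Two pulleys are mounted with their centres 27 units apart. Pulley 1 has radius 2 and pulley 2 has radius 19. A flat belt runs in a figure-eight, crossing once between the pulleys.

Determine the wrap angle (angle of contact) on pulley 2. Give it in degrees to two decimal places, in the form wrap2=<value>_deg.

wrap2=282.12_deg

crossed belt: β = asin((r1+r2)/C) = asin(21/27) = 51.0576°
wrap1 = wrap2 = π + 2β = 282.1151°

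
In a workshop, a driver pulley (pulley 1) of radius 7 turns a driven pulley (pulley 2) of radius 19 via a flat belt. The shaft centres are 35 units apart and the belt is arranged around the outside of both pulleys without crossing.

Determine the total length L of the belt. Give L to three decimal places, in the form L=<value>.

L=155.837

open belt: β = asin((r2−r1)/C) = asin(12/35) = 20.0510°
wrap1 = π − 2β = 139.8979°
wrap2 = π + 2β = 220.1021°
tangent length = C·cosβ = 32.8786
L = r1·wrap1 + r2·wrap2 + 2·C·cosβ = 7·2.4417 + 19·3.8415 + 2·32.8786 = 155.8375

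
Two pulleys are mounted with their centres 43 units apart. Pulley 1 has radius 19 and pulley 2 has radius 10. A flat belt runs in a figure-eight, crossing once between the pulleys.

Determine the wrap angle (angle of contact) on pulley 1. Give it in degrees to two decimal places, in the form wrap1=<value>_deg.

wrap1=264.82_deg

crossed belt: β = asin((r1+r2)/C) = asin(29/43) = 42.4090°
wrap1 = wrap2 = π + 2β = 264.8180°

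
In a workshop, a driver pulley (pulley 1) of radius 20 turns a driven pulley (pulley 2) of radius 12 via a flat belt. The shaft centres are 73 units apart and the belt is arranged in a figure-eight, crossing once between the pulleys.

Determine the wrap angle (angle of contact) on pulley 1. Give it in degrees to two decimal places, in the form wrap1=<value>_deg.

crossed belt: β = asin((r1+r2)/C) = asin(32/73) = 25.9990°
wrap1 = wrap2 = π + 2β = 231.9981°

wrap1=232.00_deg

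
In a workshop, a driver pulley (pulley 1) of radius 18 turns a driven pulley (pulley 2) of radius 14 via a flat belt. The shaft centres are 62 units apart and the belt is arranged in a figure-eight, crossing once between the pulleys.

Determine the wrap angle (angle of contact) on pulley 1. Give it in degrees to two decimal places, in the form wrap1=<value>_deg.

wrap1=242.15_deg

crossed belt: β = asin((r1+r2)/C) = asin(32/62) = 31.0730°
wrap1 = wrap2 = π + 2β = 242.1459°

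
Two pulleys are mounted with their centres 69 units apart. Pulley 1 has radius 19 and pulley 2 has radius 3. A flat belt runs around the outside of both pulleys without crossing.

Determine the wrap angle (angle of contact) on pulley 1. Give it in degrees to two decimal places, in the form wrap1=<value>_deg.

open belt: β = asin((r2−r1)/C) = asin(-16/69) = -13.4080°
wrap1 = π − 2β = 206.8160°
wrap2 = π + 2β = 153.1840°

wrap1=206.82_deg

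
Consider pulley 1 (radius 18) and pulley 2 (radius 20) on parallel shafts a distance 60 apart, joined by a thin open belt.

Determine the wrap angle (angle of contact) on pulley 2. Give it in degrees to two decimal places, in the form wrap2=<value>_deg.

open belt: β = asin((r2−r1)/C) = asin(2/60) = 1.9102°
wrap1 = π − 2β = 176.1796°
wrap2 = π + 2β = 183.8204°

wrap2=183.82_deg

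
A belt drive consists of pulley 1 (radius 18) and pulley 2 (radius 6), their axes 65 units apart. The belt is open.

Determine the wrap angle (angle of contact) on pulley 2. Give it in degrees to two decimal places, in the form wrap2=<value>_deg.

open belt: β = asin((r2−r1)/C) = asin(-12/65) = -10.6387°
wrap1 = π − 2β = 201.2774°
wrap2 = π + 2β = 158.7226°

wrap2=158.72_deg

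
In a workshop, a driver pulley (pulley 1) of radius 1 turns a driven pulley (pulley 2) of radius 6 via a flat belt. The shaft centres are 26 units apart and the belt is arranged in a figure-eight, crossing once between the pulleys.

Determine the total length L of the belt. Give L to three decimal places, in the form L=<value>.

crossed belt: β = asin((r1+r2)/C) = asin(7/26) = 15.6185°
wrap1 = wrap2 = π + 2β = 211.2370°
tangent length = C·cosβ = 25.0400
L = (r1+r2)·wrap + 2·C·cosβ = 7·3.6868 + 2·25.0400 = 75.8874

L=75.887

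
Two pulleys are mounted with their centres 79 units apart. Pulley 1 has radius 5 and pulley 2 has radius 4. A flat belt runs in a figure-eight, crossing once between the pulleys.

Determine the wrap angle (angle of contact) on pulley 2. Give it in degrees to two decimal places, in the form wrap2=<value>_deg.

wrap2=193.08_deg

crossed belt: β = asin((r1+r2)/C) = asin(9/79) = 6.5416°
wrap1 = wrap2 = π + 2β = 193.0831°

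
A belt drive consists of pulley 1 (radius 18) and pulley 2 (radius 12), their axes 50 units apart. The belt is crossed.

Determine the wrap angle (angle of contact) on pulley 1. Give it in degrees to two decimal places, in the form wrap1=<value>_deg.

crossed belt: β = asin((r1+r2)/C) = asin(30/50) = 36.8699°
wrap1 = wrap2 = π + 2β = 253.7398°

wrap1=253.74_deg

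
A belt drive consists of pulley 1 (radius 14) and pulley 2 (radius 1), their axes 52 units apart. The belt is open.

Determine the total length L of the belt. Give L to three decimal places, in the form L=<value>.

L=154.391

open belt: β = asin((r2−r1)/C) = asin(-13/52) = -14.4775°
wrap1 = π − 2β = 208.9550°
wrap2 = π + 2β = 151.0450°
tangent length = C·cosβ = 50.3488
L = r1·wrap1 + r2·wrap2 + 2·C·cosβ = 14·3.6470 + 1·2.6362 + 2·50.3488 = 154.3911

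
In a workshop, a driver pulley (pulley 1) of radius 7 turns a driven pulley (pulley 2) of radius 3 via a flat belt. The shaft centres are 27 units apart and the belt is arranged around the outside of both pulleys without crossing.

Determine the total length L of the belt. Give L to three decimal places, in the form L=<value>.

open belt: β = asin((r2−r1)/C) = asin(-4/27) = -8.5196°
wrap1 = π − 2β = 197.0392°
wrap2 = π + 2β = 162.9608°
tangent length = C·cosβ = 26.7021
L = r1·wrap1 + r2·wrap2 + 2·C·cosβ = 7·3.4390 + 3·2.8442 + 2·26.7021 = 86.0096

L=86.010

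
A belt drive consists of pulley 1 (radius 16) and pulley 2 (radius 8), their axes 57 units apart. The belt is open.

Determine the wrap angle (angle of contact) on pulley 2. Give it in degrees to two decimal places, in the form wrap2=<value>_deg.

open belt: β = asin((r2−r1)/C) = asin(-8/57) = -8.0682°
wrap1 = π − 2β = 196.1363°
wrap2 = π + 2β = 163.8637°

wrap2=163.86_deg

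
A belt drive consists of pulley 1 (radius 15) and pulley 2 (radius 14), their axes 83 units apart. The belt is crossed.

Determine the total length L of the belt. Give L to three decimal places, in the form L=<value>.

L=267.346

crossed belt: β = asin((r1+r2)/C) = asin(29/83) = 20.4505°
wrap1 = wrap2 = π + 2β = 220.9009°
tangent length = C·cosβ = 77.7689
L = (r1+r2)·wrap + 2·C·cosβ = 29·3.8554 + 2·77.7689 = 267.3458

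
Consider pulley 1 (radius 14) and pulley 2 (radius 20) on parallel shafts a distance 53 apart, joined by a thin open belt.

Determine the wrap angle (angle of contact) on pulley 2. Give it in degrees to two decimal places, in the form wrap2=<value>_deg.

open belt: β = asin((r2−r1)/C) = asin(6/53) = 6.5002°
wrap1 = π − 2β = 166.9995°
wrap2 = π + 2β = 193.0005°

wrap2=193.00_deg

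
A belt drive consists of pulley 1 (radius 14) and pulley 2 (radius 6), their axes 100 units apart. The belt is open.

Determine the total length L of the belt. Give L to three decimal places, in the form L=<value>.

open belt: β = asin((r2−r1)/C) = asin(-8/100) = -4.5886°
wrap1 = π − 2β = 189.1771°
wrap2 = π + 2β = 170.8229°
tangent length = C·cosβ = 99.6795
L = r1·wrap1 + r2·wrap2 + 2·C·cosβ = 14·3.3018 + 6·2.9814 + 2·99.6795 = 263.4722

L=263.472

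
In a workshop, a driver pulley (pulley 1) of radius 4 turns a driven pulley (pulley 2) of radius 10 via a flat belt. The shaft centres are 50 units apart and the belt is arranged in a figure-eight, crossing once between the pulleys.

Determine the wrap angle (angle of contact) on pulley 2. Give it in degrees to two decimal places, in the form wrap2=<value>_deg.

crossed belt: β = asin((r1+r2)/C) = asin(14/50) = 16.2602°
wrap1 = wrap2 = π + 2β = 212.5204°

wrap2=212.52_deg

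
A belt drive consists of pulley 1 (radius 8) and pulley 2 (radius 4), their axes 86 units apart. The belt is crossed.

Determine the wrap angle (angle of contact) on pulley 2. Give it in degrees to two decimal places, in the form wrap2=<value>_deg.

wrap2=196.04_deg

crossed belt: β = asin((r1+r2)/C) = asin(12/86) = 8.0209°
wrap1 = wrap2 = π + 2β = 196.0419°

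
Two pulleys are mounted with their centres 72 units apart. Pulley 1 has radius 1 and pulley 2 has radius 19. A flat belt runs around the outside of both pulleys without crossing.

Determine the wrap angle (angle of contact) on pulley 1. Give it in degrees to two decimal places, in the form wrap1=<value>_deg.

open belt: β = asin((r2−r1)/C) = asin(18/72) = 14.4775°
wrap1 = π − 2β = 151.0450°
wrap2 = π + 2β = 208.9550°

wrap1=151.04_deg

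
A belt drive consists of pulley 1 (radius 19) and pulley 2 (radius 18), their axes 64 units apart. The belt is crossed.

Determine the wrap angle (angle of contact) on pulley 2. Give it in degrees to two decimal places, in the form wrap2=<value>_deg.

crossed belt: β = asin((r1+r2)/C) = asin(37/64) = 35.3188°
wrap1 = wrap2 = π + 2β = 250.6375°

wrap2=250.64_deg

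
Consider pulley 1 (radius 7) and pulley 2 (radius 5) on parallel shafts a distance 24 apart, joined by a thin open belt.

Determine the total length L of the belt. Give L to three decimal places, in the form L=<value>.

open belt: β = asin((r2−r1)/C) = asin(-2/24) = -4.7802°
wrap1 = π − 2β = 189.5604°
wrap2 = π + 2β = 170.4396°
tangent length = C·cosβ = 23.9165
L = r1·wrap1 + r2·wrap2 + 2·C·cosβ = 7·3.3085 + 5·2.9747 + 2·23.9165 = 85.8659

L=85.866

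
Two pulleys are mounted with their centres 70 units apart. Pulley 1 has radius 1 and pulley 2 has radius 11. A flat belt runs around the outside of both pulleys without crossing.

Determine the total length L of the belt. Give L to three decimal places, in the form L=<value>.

L=179.130

open belt: β = asin((r2−r1)/C) = asin(10/70) = 8.2132°
wrap1 = π − 2β = 163.5736°
wrap2 = π + 2β = 196.4264°
tangent length = C·cosβ = 69.2820
L = r1·wrap1 + r2·wrap2 + 2·C·cosβ = 1·2.8549 + 11·3.4283 + 2·69.2820 = 179.1301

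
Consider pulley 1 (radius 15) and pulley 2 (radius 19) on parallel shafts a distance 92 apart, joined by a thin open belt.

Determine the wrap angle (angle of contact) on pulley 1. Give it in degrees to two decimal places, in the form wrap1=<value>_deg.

wrap1=175.02_deg

open belt: β = asin((r2−r1)/C) = asin(4/92) = 2.4919°
wrap1 = π − 2β = 175.0162°
wrap2 = π + 2β = 184.9838°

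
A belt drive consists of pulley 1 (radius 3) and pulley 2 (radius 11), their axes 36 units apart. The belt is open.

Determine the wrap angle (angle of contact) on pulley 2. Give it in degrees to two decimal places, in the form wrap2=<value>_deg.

wrap2=205.68_deg

open belt: β = asin((r2−r1)/C) = asin(8/36) = 12.8396°
wrap1 = π − 2β = 154.3208°
wrap2 = π + 2β = 205.6792°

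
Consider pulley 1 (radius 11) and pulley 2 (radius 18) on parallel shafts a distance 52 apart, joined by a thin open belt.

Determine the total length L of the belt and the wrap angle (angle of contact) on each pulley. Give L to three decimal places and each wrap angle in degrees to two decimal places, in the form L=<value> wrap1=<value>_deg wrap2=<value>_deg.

open belt: β = asin((r2−r1)/C) = asin(7/52) = 7.7364°
wrap1 = π − 2β = 164.5272°
wrap2 = π + 2β = 195.4728°
tangent length = C·cosβ = 51.5267
L = r1·wrap1 + r2·wrap2 + 2·C·cosβ = 11·2.8715 + 18·3.4116 + 2·51.5267 = 196.0499

L=196.050 wrap1=164.53_deg wrap2=195.47_deg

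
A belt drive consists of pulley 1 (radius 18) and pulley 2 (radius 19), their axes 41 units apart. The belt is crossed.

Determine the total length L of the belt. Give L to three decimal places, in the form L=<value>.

crossed belt: β = asin((r1+r2)/C) = asin(37/41) = 64.4805°
wrap1 = wrap2 = π + 2β = 308.9611°
tangent length = C·cosβ = 17.6635
L = (r1+r2)·wrap + 2·C·cosβ = 37·5.3924 + 2·17.6635 = 234.8454

L=234.845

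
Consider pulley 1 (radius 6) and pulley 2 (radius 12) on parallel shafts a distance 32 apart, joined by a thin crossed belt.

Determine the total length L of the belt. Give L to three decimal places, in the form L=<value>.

L=130.970

crossed belt: β = asin((r1+r2)/C) = asin(18/32) = 34.2289°
wrap1 = wrap2 = π + 2β = 248.4577°
tangent length = C·cosβ = 26.4575
L = (r1+r2)·wrap + 2·C·cosβ = 18·4.3364 + 2·26.4575 = 130.9703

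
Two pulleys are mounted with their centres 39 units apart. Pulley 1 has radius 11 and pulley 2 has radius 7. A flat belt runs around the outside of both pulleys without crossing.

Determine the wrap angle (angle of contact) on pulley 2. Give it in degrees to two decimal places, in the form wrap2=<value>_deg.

wrap2=168.23_deg

open belt: β = asin((r2−r1)/C) = asin(-4/39) = -5.8868°
wrap1 = π − 2β = 191.7737°
wrap2 = π + 2β = 168.2263°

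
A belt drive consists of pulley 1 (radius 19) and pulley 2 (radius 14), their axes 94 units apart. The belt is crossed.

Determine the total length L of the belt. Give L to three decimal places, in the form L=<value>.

crossed belt: β = asin((r1+r2)/C) = asin(33/94) = 20.5524°
wrap1 = wrap2 = π + 2β = 221.1048°
tangent length = C·cosβ = 88.0170
L = (r1+r2)·wrap + 2·C·cosβ = 33·3.8590 + 2·88.0170 = 303.3813

L=303.381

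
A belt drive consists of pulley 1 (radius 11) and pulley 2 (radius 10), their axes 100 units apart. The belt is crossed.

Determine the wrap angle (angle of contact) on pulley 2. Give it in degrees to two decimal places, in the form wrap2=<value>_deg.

crossed belt: β = asin((r1+r2)/C) = asin(21/100) = 12.1224°
wrap1 = wrap2 = π + 2β = 204.2447°

wrap2=204.24_deg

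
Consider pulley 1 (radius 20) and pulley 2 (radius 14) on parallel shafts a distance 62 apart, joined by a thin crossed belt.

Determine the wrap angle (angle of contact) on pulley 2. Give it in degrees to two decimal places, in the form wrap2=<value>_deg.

crossed belt: β = asin((r1+r2)/C) = asin(34/62) = 33.2564°
wrap1 = wrap2 = π + 2β = 246.5129°

wrap2=246.51_deg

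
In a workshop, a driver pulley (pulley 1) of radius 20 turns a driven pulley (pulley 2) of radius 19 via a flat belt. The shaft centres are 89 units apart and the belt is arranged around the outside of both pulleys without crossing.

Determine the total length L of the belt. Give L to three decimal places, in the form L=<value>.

L=300.533

open belt: β = asin((r2−r1)/C) = asin(-1/89) = -0.6438°
wrap1 = π − 2β = 181.2876°
wrap2 = π + 2β = 178.7124°
tangent length = C·cosβ = 88.9944
L = r1·wrap1 + r2·wrap2 + 2·C·cosβ = 20·3.1641 + 19·3.1191 + 2·88.9944 = 300.5333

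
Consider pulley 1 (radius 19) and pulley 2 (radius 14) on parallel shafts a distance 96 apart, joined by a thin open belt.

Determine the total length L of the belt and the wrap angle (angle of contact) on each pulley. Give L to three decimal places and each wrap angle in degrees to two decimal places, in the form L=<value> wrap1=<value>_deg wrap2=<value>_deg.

L=295.933 wrap1=185.97_deg wrap2=174.03_deg

open belt: β = asin((r2−r1)/C) = asin(-5/96) = -2.9855°
wrap1 = π − 2β = 185.9710°
wrap2 = π + 2β = 174.0290°
tangent length = C·cosβ = 95.8697
L = r1·wrap1 + r2·wrap2 + 2·C·cosβ = 19·3.2458 + 14·3.0374 + 2·95.8697 = 295.9330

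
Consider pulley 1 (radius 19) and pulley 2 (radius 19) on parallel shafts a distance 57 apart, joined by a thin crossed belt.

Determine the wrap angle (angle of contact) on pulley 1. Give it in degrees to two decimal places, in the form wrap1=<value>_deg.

crossed belt: β = asin((r1+r2)/C) = asin(38/57) = 41.8103°
wrap1 = wrap2 = π + 2β = 263.6206°

wrap1=263.62_deg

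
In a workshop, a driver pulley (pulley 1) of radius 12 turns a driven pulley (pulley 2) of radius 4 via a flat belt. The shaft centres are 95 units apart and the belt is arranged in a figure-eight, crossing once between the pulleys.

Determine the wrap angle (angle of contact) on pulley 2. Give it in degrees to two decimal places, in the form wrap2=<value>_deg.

wrap2=199.39_deg

crossed belt: β = asin((r1+r2)/C) = asin(16/95) = 9.6960°
wrap1 = wrap2 = π + 2β = 199.3921°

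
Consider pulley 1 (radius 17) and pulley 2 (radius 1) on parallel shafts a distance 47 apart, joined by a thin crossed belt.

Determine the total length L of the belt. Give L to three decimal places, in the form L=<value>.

L=157.531

crossed belt: β = asin((r1+r2)/C) = asin(18/47) = 22.5183°
wrap1 = wrap2 = π + 2β = 225.0366°
tangent length = C·cosβ = 43.4166
L = (r1+r2)·wrap + 2·C·cosβ = 18·3.9276 + 2·43.4166 = 157.5305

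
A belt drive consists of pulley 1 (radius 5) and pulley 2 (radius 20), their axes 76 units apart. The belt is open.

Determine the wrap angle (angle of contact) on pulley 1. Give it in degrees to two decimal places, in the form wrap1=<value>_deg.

open belt: β = asin((r2−r1)/C) = asin(15/76) = 11.3831°
wrap1 = π − 2β = 157.2338°
wrap2 = π + 2β = 202.7662°

wrap1=157.23_deg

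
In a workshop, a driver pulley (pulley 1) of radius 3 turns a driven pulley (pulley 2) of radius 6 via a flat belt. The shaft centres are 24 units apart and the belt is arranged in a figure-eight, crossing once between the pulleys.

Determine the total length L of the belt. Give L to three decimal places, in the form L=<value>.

crossed belt: β = asin((r1+r2)/C) = asin(9/24) = 22.0243°
wrap1 = wrap2 = π + 2β = 224.0486°
tangent length = C·cosβ = 22.2486
L = (r1+r2)·wrap + 2·C·cosβ = 9·3.9104 + 2·22.2486 = 79.6907

L=79.691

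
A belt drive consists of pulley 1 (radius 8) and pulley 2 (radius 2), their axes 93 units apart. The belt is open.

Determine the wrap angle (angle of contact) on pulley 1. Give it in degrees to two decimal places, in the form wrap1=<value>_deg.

open belt: β = asin((r2−r1)/C) = asin(-6/93) = -3.6991°
wrap1 = π − 2β = 187.3981°
wrap2 = π + 2β = 172.6019°

wrap1=187.40_deg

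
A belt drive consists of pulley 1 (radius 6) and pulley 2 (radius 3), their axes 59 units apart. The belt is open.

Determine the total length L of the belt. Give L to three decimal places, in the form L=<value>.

L=146.427

open belt: β = asin((r2−r1)/C) = asin(-3/59) = -2.9146°
wrap1 = π − 2β = 185.8292°
wrap2 = π + 2β = 174.1708°
tangent length = C·cosβ = 58.9237
L = r1·wrap1 + r2·wrap2 + 2·C·cosβ = 6·3.2433 + 3·3.0399 + 2·58.9237 = 146.4269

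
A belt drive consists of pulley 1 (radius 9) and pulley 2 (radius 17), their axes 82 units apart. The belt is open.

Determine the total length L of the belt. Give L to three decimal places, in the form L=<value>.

open belt: β = asin((r2−r1)/C) = asin(8/82) = 5.5987°
wrap1 = π − 2β = 168.8025°
wrap2 = π + 2β = 191.1975°
tangent length = C·cosβ = 81.6088
L = r1·wrap1 + r2·wrap2 + 2·C·cosβ = 9·2.9462 + 17·3.3370 + 2·81.6088 = 246.4625

L=246.463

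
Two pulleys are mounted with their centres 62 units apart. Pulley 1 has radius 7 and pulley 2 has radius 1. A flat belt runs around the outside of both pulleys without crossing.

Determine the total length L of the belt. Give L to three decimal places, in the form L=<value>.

open belt: β = asin((r2−r1)/C) = asin(-6/62) = -5.5534°
wrap1 = π − 2β = 191.1069°
wrap2 = π + 2β = 168.8931°
tangent length = C·cosβ = 61.7090
L = r1·wrap1 + r2·wrap2 + 2·C·cosβ = 7·3.3354 + 1·2.9477 + 2·61.7090 = 149.7138

L=149.714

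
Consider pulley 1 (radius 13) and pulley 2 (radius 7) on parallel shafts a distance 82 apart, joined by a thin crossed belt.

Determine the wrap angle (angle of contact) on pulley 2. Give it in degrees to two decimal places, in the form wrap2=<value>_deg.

crossed belt: β = asin((r1+r2)/C) = asin(20/82) = 14.1170°
wrap1 = wrap2 = π + 2β = 208.2340°

wrap2=208.23_deg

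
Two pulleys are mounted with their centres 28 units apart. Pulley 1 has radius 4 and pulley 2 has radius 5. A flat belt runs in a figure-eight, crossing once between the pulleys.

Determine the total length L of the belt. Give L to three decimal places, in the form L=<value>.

crossed belt: β = asin((r1+r2)/C) = asin(9/28) = 18.7493°
wrap1 = wrap2 = π + 2β = 217.4987°
tangent length = C·cosβ = 26.5141
L = (r1+r2)·wrap + 2·C·cosβ = 9·3.7961 + 2·26.5141 = 87.1929

L=87.193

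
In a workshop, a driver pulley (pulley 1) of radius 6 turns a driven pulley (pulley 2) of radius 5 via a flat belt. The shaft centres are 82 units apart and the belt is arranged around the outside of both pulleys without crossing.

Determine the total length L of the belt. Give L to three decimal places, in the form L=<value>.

L=198.570

open belt: β = asin((r2−r1)/C) = asin(-1/82) = -0.6987°
wrap1 = π − 2β = 181.3975°
wrap2 = π + 2β = 178.6025°
tangent length = C·cosβ = 81.9939
L = r1·wrap1 + r2·wrap2 + 2·C·cosβ = 6·3.1660 + 5·3.1172 + 2·81.9939 = 198.5697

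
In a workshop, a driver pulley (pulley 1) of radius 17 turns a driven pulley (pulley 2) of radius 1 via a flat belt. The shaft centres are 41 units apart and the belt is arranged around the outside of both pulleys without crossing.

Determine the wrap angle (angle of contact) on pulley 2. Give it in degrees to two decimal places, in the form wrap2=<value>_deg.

wrap2=134.06_deg

open belt: β = asin((r2−r1)/C) = asin(-16/41) = -22.9697°
wrap1 = π − 2β = 225.9394°
wrap2 = π + 2β = 134.0606°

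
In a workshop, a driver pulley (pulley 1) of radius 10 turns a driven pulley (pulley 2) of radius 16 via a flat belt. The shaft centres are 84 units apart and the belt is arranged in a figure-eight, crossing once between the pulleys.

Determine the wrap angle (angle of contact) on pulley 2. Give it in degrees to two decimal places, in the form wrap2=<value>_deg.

crossed belt: β = asin((r1+r2)/C) = asin(26/84) = 18.0305°
wrap1 = wrap2 = π + 2β = 216.0611°

wrap2=216.06_deg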